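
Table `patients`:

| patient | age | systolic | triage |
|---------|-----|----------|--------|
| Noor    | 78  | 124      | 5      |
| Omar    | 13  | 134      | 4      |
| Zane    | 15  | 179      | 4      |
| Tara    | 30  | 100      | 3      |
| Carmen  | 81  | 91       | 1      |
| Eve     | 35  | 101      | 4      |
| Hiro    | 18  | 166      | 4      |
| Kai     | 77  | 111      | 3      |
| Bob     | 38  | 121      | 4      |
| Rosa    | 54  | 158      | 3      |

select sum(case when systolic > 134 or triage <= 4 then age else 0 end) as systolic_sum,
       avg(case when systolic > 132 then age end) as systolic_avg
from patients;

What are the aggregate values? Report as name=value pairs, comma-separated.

[systolic_sum: systolic > 134 or triage <= 4]
patient=Noor: ✗
patient=Omar: ✓ → 13
patient=Zane: ✓ → 15
patient=Tara: ✓ → 30
patient=Carmen: ✓ → 81
patient=Eve: ✓ → 35
patient=Hiro: ✓ → 18
patient=Kai: ✓ → 77
patient=Bob: ✓ → 38
patient=Rosa: ✓ → 54
systolic_sum = 13 + 15 + 30 + 81 + 35 + 18 + 77 + 38 + 54 = 361
—
[systolic_avg: systolic > 132]
patient=Noor: ✗
patient=Omar: ✓ → 13
patient=Zane: ✓ → 15
patient=Tara: ✗
patient=Carmen: ✗
patient=Eve: ✗
patient=Hiro: ✓ → 18
patient=Kai: ✗
patient=Bob: ✗
patient=Rosa: ✓ → 54
systolic_avg = (13 + 15 + 18 + 54) / 4 = 25

systolic_sum=361, systolic_avg=25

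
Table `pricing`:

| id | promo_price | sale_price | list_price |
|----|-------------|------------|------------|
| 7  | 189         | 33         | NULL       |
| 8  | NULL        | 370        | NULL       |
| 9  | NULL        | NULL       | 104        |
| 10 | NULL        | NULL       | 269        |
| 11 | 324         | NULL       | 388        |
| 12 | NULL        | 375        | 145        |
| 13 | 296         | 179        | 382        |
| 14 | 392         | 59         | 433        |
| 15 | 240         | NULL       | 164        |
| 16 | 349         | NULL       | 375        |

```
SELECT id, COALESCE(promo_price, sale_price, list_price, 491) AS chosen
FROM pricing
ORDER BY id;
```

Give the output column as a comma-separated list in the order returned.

189, 370, 104, 269, 324, 375, 296, 392, 240, 349

id=7: promo_price=189 → 189
id=8: promo_price=NULL, sale_price=370 → 370
id=9: promo_price=NULL, sale_price=NULL, list_price=104 → 104
id=10: promo_price=NULL, sale_price=NULL, list_price=269 → 269
id=11: promo_price=324 → 324
id=12: promo_price=NULL, sale_price=375 → 375
id=13: promo_price=296 → 296
id=14: promo_price=392 → 392
id=15: promo_price=240 → 240
id=16: promo_price=349 → 349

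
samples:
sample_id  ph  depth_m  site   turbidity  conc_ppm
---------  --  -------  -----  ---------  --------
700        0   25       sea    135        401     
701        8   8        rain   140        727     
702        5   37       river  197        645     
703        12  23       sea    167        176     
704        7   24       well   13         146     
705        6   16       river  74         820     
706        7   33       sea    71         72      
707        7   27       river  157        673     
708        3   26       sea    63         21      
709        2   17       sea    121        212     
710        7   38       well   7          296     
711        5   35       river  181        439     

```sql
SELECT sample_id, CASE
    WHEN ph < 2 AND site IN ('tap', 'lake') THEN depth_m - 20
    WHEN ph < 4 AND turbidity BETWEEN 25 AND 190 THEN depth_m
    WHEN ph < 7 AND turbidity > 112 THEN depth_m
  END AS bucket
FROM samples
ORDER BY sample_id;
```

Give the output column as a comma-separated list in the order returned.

sample_id=700: ph < 4 AND turbidity BETWEEN 25 AND 190 → 25
sample_id=701: (no match → NULL) → NULL
sample_id=702: ph < 7 AND turbidity > 112 → 37
sample_id=703: (no match → NULL) → NULL
sample_id=704: (no match → NULL) → NULL
sample_id=705: (no match → NULL) → NULL
sample_id=706: (no match → NULL) → NULL
sample_id=707: (no match → NULL) → NULL
sample_id=708: ph < 4 AND turbidity BETWEEN 25 AND 190 → 26
sample_id=709: ph < 4 AND turbidity BETWEEN 25 AND 190 → 17
sample_id=710: (no match → NULL) → NULL
sample_id=711: ph < 7 AND turbidity > 112 → 35

25, NULL, 37, NULL, NULL, NULL, NULL, NULL, 26, 17, NULL, 35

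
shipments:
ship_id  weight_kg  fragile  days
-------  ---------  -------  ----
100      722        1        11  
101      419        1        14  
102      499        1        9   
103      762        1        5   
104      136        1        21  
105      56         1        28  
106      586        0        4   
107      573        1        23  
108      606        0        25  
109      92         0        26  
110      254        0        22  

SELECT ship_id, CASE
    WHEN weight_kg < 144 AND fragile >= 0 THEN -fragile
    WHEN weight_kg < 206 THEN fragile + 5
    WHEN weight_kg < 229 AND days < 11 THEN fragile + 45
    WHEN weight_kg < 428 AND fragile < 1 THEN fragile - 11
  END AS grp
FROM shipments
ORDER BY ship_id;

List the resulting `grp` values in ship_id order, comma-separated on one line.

ship_id=100: (no match → NULL) → NULL
ship_id=101: (no match → NULL) → NULL
ship_id=102: (no match → NULL) → NULL
ship_id=103: (no match → NULL) → NULL
ship_id=104: weight_kg < 144 AND fragile >= 0 → -1
ship_id=105: weight_kg < 144 AND fragile >= 0 → -1
ship_id=106: (no match → NULL) → NULL
ship_id=107: (no match → NULL) → NULL
ship_id=108: (no match → NULL) → NULL
ship_id=109: weight_kg < 144 AND fragile >= 0 → 0
ship_id=110: weight_kg < 428 AND fragile < 1 → -11

NULL, NULL, NULL, NULL, -1, -1, NULL, NULL, NULL, 0, -11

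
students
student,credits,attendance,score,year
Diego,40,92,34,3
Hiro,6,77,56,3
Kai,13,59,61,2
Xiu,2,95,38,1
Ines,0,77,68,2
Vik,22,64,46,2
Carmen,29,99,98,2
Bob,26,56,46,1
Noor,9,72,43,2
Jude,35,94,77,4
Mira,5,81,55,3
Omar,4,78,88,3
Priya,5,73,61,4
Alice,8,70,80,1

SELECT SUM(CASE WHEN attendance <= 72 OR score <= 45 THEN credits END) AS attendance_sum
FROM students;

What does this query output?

120

student=Diego: ✓ → 40
student=Hiro: ✗
student=Kai: ✓ → 13
student=Xiu: ✓ → 2
student=Ines: ✗
student=Vik: ✓ → 22
student=Carmen: ✗
student=Bob: ✓ → 26
student=Noor: ✓ → 9
student=Jude: ✗
student=Mira: ✗
student=Omar: ✗
student=Priya: ✗
student=Alice: ✓ → 8
attendance_sum = 40 + 13 + 2 + 22 + 26 + 9 + 8 = 120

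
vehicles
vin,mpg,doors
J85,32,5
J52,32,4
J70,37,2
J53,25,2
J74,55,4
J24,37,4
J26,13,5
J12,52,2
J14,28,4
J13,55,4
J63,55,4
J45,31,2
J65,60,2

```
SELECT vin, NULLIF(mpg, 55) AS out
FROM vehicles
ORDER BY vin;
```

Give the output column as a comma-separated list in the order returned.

52, NULL, 28, 37, 13, 31, 32, 25, NULL, 60, 37, NULL, 32

vin=J12: mpg=52 vs 55: differ → 52
vin=J13: mpg=55 vs 55: equal → NULL
vin=J14: mpg=28 vs 55: differ → 28
vin=J24: mpg=37 vs 55: differ → 37
vin=J26: mpg=13 vs 55: differ → 13
vin=J45: mpg=31 vs 55: differ → 31
vin=J52: mpg=32 vs 55: differ → 32
vin=J53: mpg=25 vs 55: differ → 25
vin=J63: mpg=55 vs 55: equal → NULL
vin=J65: mpg=60 vs 55: differ → 60
vin=J70: mpg=37 vs 55: differ → 37
vin=J74: mpg=55 vs 55: equal → NULL
vin=J85: mpg=32 vs 55: differ → 32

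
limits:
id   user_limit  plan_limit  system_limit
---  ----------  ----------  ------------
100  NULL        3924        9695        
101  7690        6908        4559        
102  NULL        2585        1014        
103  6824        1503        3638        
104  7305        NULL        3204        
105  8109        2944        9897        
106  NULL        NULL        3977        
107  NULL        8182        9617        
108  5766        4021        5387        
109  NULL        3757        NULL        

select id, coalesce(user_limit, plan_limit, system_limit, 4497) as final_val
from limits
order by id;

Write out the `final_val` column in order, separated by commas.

3924, 7690, 2585, 6824, 7305, 8109, 3977, 8182, 5766, 3757

id=100: user_limit=NULL, plan_limit=3924 → 3924
id=101: user_limit=7690 → 7690
id=102: user_limit=NULL, plan_limit=2585 → 2585
id=103: user_limit=6824 → 6824
id=104: user_limit=7305 → 7305
id=105: user_limit=8109 → 8109
id=106: user_limit=NULL, plan_limit=NULL, system_limit=3977 → 3977
id=107: user_limit=NULL, plan_limit=8182 → 8182
id=108: user_limit=5766 → 5766
id=109: user_limit=NULL, plan_limit=3757 → 3757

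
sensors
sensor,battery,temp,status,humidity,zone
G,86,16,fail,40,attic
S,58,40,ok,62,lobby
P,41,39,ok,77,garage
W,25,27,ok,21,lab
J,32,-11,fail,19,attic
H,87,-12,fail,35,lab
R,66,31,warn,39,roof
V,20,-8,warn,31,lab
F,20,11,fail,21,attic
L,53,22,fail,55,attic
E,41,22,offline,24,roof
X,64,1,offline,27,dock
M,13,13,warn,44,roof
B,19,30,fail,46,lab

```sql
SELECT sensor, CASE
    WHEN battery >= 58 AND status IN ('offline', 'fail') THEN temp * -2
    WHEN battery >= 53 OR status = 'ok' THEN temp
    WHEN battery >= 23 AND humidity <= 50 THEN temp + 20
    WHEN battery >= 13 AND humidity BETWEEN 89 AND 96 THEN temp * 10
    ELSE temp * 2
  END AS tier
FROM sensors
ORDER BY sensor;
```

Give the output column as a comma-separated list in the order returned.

60, 42, 22, -32, 24, 9, 22, 26, 39, 31, 40, -16, 27, -2

sensor=B: ELSE → 60
sensor=E: battery >= 23 AND humidity <= 50 → 42
sensor=F: ELSE → 22
sensor=G: battery >= 58 AND status IN ('offline', 'fail') → -32
sensor=H: battery >= 58 AND status IN ('offline', 'fail') → 24
sensor=J: battery >= 23 AND humidity <= 50 → 9
sensor=L: battery >= 53 OR status = 'ok' → 22
sensor=M: ELSE → 26
sensor=P: battery >= 53 OR status = 'ok' → 39
sensor=R: battery >= 53 OR status = 'ok' → 31
sensor=S: battery >= 53 OR status = 'ok' → 40
sensor=V: ELSE → -16
sensor=W: battery >= 53 OR status = 'ok' → 27
sensor=X: battery >= 58 AND status IN ('offline', 'fail') → -2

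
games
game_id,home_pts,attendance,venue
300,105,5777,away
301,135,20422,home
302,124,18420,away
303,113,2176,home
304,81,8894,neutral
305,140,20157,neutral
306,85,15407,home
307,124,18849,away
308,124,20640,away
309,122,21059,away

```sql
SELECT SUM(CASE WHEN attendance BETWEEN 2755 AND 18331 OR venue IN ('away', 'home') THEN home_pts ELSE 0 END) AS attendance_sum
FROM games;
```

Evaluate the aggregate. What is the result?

1013

game_id=300: ✓ → 105
game_id=301: ✓ → 135
game_id=302: ✓ → 124
game_id=303: ✓ → 113
game_id=304: ✓ → 81
game_id=305: ✗
game_id=306: ✓ → 85
game_id=307: ✓ → 124
game_id=308: ✓ → 124
game_id=309: ✓ → 122
attendance_sum = 105 + 135 + 124 + 113 + 81 + 85 + 124 + 124 + 122 = 1013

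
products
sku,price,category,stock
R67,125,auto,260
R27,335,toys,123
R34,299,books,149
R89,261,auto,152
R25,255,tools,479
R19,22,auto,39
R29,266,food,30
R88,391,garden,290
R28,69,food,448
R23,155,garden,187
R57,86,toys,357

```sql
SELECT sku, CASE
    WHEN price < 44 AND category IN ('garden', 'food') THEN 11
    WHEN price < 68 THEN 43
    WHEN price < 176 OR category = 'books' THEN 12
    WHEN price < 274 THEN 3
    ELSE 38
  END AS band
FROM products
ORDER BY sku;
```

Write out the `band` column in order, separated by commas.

sku=R19: price < 68 → 43
sku=R23: price < 176 OR category = 'books' → 12
sku=R25: price < 274 → 3
sku=R27: ELSE → 38
sku=R28: price < 176 OR category = 'books' → 12
sku=R29: price < 274 → 3
sku=R34: price < 176 OR category = 'books' → 12
sku=R57: price < 176 OR category = 'books' → 12
sku=R67: price < 176 OR category = 'books' → 12
sku=R88: ELSE → 38
sku=R89: price < 274 → 3

43, 12, 3, 38, 12, 3, 12, 12, 12, 38, 3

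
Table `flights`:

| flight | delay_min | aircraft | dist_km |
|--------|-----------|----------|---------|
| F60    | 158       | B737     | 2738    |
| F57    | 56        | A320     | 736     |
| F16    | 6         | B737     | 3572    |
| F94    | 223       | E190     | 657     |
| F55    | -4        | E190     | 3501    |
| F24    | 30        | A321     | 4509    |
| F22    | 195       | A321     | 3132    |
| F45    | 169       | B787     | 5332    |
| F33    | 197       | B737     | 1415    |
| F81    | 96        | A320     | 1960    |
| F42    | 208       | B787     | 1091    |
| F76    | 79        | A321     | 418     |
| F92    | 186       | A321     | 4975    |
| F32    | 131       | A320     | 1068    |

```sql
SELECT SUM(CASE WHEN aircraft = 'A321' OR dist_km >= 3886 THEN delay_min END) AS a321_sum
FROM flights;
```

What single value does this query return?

flight=F60: ✗
flight=F57: ✗
flight=F16: ✗
flight=F94: ✗
flight=F55: ✗
flight=F24: ✓ → 30
flight=F22: ✓ → 195
flight=F45: ✓ → 169
flight=F33: ✗
flight=F81: ✗
flight=F42: ✗
flight=F76: ✓ → 79
flight=F92: ✓ → 186
flight=F32: ✗
a321_sum = 30 + 195 + 169 + 79 + 186 = 659

659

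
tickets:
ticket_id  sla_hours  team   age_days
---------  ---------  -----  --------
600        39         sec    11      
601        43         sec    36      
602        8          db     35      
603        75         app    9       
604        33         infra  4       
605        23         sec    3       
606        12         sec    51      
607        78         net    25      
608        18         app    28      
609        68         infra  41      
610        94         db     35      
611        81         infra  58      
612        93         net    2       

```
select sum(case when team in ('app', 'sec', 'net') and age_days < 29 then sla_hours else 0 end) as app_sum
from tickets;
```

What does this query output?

326

ticket_id=600: ✓ → 39
ticket_id=601: ✗
ticket_id=602: ✗
ticket_id=603: ✓ → 75
ticket_id=604: ✗
ticket_id=605: ✓ → 23
ticket_id=606: ✗
ticket_id=607: ✓ → 78
ticket_id=608: ✓ → 18
ticket_id=609: ✗
ticket_id=610: ✗
ticket_id=611: ✗
ticket_id=612: ✓ → 93
app_sum = 39 + 75 + 23 + 78 + 18 + 93 = 326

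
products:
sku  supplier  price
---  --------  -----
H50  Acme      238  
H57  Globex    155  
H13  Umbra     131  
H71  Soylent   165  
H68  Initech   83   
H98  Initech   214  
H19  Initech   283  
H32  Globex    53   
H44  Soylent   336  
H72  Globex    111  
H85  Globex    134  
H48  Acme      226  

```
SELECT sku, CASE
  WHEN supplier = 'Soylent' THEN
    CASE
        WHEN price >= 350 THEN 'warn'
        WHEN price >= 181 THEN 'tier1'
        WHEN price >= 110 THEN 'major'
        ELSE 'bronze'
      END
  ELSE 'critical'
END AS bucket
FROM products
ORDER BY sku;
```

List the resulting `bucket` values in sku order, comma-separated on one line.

sku=H13: supplier='Umbra' → outer ELSE → critical
sku=H19: supplier='Initech' → outer ELSE → critical
sku=H32: supplier='Globex' → outer ELSE → critical
sku=H44: supplier='Soylent' → inner[price >= 181] → tier1
sku=H48: supplier='Acme' → outer ELSE → critical
sku=H50: supplier='Acme' → outer ELSE → critical
sku=H57: supplier='Globex' → outer ELSE → critical
sku=H68: supplier='Initech' → outer ELSE → critical
sku=H71: supplier='Soylent' → inner[price >= 110] → major
sku=H72: supplier='Globex' → outer ELSE → critical
sku=H85: supplier='Globex' → outer ELSE → critical
sku=H98: supplier='Initech' → outer ELSE → critical

critical, critical, critical, tier1, critical, critical, critical, critical, major, critical, critical, critical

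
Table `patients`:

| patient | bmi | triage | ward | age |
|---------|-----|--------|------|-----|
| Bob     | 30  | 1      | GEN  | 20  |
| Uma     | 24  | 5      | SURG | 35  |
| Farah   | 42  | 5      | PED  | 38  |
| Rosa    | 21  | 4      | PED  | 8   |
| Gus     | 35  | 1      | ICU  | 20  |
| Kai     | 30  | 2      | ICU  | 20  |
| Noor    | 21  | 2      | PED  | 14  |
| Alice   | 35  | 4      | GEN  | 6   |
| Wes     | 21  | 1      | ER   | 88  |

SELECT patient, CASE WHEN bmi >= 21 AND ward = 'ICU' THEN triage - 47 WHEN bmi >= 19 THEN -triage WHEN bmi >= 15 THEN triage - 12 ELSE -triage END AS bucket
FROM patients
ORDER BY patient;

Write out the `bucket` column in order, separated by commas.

-4, -1, -5, -46, -45, -2, -4, -5, -1

patient=Alice: bmi >= 19 → -4
patient=Bob: bmi >= 19 → -1
patient=Farah: bmi >= 19 → -5
patient=Gus: bmi >= 21 AND ward = 'ICU' → -46
patient=Kai: bmi >= 21 AND ward = 'ICU' → -45
patient=Noor: bmi >= 19 → -2
patient=Rosa: bmi >= 19 → -4
patient=Uma: bmi >= 19 → -5
patient=Wes: bmi >= 19 → -1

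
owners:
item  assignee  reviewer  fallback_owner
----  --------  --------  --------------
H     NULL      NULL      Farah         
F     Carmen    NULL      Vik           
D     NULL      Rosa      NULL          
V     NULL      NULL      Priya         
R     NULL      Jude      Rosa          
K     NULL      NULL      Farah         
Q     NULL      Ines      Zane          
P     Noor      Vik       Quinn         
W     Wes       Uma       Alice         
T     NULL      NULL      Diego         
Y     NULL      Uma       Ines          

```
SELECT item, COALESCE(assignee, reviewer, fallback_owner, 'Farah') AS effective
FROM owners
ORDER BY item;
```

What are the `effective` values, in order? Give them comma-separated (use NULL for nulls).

item=D: assignee=NULL, reviewer=Rosa → Rosa
item=F: assignee=Carmen → Carmen
item=H: assignee=NULL, reviewer=NULL, fallback_owner=Farah → Farah
item=K: assignee=NULL, reviewer=NULL, fallback_owner=Farah → Farah
item=P: assignee=Noor → Noor
item=Q: assignee=NULL, reviewer=Ines → Ines
item=R: assignee=NULL, reviewer=Jude → Jude
item=T: assignee=NULL, reviewer=NULL, fallback_owner=Diego → Diego
item=V: assignee=NULL, reviewer=NULL, fallback_owner=Priya → Priya
item=W: assignee=Wes → Wes
item=Y: assignee=NULL, reviewer=Uma → Uma

Rosa, Carmen, Farah, Farah, Noor, Ines, Jude, Diego, Priya, Wes, Uma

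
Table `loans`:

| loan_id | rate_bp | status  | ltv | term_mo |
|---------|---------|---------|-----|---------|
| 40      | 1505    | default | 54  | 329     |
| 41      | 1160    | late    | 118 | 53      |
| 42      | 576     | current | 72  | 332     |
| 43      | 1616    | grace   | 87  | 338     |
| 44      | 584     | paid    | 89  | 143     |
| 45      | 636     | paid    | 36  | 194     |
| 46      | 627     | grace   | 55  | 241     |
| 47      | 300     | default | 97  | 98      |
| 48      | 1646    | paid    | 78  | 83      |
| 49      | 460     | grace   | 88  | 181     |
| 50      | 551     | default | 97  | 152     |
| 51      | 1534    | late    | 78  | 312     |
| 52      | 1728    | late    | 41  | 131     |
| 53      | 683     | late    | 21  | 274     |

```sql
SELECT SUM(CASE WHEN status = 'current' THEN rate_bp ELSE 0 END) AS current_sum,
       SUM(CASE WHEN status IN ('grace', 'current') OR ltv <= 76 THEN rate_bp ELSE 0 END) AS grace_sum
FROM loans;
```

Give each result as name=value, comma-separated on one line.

[current_sum: status = 'current']
loan_id=40: ✗
loan_id=41: ✗
loan_id=42: ✓ → 576
loan_id=43: ✗
loan_id=44: ✗
loan_id=45: ✗
loan_id=46: ✗
loan_id=47: ✗
loan_id=48: ✗
loan_id=49: ✗
loan_id=50: ✗
loan_id=51: ✗
loan_id=52: ✗
loan_id=53: ✗
current_sum = 576
—
[grace_sum: status IN ('grace', 'current') OR ltv <= 76]
loan_id=40: ✓ → 1505
loan_id=41: ✗
loan_id=42: ✓ → 576
loan_id=43: ✓ → 1616
loan_id=44: ✗
loan_id=45: ✓ → 636
loan_id=46: ✓ → 627
loan_id=47: ✗
loan_id=48: ✗
loan_id=49: ✓ → 460
loan_id=50: ✗
loan_id=51: ✗
loan_id=52: ✓ → 1728
loan_id=53: ✓ → 683
grace_sum = 1505 + 576 + 1616 + 636 + 627 + 460 + 1728 + 683 = 7831

current_sum=576, grace_sum=7831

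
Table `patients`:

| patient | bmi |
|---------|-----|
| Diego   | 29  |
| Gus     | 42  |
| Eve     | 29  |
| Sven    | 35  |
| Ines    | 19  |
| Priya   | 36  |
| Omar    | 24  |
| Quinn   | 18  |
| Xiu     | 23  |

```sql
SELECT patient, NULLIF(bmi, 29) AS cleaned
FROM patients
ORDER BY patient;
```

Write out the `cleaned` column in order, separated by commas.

patient=Diego: bmi=29 vs 29: equal → NULL
patient=Eve: bmi=29 vs 29: equal → NULL
patient=Gus: bmi=42 vs 29: differ → 42
patient=Ines: bmi=19 vs 29: differ → 19
patient=Omar: bmi=24 vs 29: differ → 24
patient=Priya: bmi=36 vs 29: differ → 36
patient=Quinn: bmi=18 vs 29: differ → 18
patient=Sven: bmi=35 vs 29: differ → 35
patient=Xiu: bmi=23 vs 29: differ → 23

NULL, NULL, 42, 19, 24, 36, 18, 35, 23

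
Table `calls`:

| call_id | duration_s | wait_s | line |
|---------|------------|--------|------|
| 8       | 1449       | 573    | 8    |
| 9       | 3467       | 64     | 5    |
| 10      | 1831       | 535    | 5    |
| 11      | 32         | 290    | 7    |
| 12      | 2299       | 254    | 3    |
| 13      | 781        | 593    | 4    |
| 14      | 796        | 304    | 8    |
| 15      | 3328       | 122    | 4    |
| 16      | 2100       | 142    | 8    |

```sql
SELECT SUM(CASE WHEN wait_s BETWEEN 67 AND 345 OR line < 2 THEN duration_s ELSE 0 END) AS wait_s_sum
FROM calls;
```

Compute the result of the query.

call_id=8: ✗
call_id=9: ✗
call_id=10: ✗
call_id=11: ✓ → 32
call_id=12: ✓ → 2299
call_id=13: ✗
call_id=14: ✓ → 796
call_id=15: ✓ → 3328
call_id=16: ✓ → 2100
wait_s_sum = 32 + 2299 + 796 + 3328 + 2100 = 8555

8555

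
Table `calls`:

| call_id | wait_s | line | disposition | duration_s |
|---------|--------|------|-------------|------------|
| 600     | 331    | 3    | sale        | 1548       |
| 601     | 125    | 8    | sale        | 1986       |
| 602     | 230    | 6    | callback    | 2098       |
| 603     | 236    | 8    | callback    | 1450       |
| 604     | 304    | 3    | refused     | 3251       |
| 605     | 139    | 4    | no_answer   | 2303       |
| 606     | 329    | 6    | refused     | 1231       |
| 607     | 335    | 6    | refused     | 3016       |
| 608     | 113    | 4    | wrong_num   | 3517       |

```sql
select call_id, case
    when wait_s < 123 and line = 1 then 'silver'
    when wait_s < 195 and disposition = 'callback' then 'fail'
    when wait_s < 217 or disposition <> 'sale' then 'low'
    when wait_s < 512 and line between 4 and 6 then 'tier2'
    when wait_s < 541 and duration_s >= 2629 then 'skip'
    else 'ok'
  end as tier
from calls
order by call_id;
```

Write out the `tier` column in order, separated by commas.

call_id=600: ELSE → ok
call_id=601: wait_s < 217 or disposition <> 'sale' → low
call_id=602: wait_s < 217 or disposition <> 'sale' → low
call_id=603: wait_s < 217 or disposition <> 'sale' → low
call_id=604: wait_s < 217 or disposition <> 'sale' → low
call_id=605: wait_s < 217 or disposition <> 'sale' → low
call_id=606: wait_s < 217 or disposition <> 'sale' → low
call_id=607: wait_s < 217 or disposition <> 'sale' → low
call_id=608: wait_s < 217 or disposition <> 'sale' → low

ok, low, low, low, low, low, low, low, low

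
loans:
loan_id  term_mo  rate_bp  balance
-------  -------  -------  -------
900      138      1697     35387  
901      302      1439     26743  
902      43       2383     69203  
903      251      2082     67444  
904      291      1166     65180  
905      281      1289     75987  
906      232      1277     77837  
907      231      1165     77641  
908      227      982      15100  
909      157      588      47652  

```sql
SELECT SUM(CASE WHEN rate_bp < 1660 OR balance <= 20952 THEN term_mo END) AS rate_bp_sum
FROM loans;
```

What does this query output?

loan_id=900: ✗
loan_id=901: ✓ → 302
loan_id=902: ✗
loan_id=903: ✗
loan_id=904: ✓ → 291
loan_id=905: ✓ → 281
loan_id=906: ✓ → 232
loan_id=907: ✓ → 231
loan_id=908: ✓ → 227
loan_id=909: ✓ → 157
rate_bp_sum = 302 + 291 + 281 + 232 + 231 + 227 + 157 = 1721

1721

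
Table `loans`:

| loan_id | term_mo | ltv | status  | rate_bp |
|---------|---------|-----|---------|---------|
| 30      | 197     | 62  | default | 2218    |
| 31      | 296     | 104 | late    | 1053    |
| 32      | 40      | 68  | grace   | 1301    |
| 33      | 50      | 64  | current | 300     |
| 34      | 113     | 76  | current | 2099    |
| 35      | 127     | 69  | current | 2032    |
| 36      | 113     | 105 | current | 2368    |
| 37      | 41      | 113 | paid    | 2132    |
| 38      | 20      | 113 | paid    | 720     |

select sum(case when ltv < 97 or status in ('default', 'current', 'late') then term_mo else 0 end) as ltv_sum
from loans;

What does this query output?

936

loan_id=30: ✓ → 197
loan_id=31: ✓ → 296
loan_id=32: ✓ → 40
loan_id=33: ✓ → 50
loan_id=34: ✓ → 113
loan_id=35: ✓ → 127
loan_id=36: ✓ → 113
loan_id=37: ✗
loan_id=38: ✗
ltv_sum = 197 + 296 + 40 + 50 + 113 + 127 + 113 = 936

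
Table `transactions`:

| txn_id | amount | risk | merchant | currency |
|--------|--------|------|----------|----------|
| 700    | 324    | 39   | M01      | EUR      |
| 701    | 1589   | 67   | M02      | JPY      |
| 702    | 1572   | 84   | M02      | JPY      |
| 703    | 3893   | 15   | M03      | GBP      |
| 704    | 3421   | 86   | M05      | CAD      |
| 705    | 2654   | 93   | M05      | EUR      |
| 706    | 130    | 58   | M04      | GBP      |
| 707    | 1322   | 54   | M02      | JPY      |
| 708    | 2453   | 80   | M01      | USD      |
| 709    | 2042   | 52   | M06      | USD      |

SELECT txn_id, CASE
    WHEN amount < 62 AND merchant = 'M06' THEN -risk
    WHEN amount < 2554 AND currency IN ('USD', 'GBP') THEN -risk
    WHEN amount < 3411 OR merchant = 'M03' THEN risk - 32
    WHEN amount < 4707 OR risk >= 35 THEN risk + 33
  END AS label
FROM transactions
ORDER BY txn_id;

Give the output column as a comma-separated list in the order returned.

7, 35, 52, -17, 119, 61, -58, 22, -80, -52

txn_id=700: amount < 3411 OR merchant = 'M03' → 7
txn_id=701: amount < 3411 OR merchant = 'M03' → 35
txn_id=702: amount < 3411 OR merchant = 'M03' → 52
txn_id=703: amount < 3411 OR merchant = 'M03' → -17
txn_id=704: amount < 4707 OR risk >= 35 → 119
txn_id=705: amount < 3411 OR merchant = 'M03' → 61
txn_id=706: amount < 2554 AND currency IN ('USD', 'GBP') → -58
txn_id=707: amount < 3411 OR merchant = 'M03' → 22
txn_id=708: amount < 2554 AND currency IN ('USD', 'GBP') → -80
txn_id=709: amount < 2554 AND currency IN ('USD', 'GBP') → -52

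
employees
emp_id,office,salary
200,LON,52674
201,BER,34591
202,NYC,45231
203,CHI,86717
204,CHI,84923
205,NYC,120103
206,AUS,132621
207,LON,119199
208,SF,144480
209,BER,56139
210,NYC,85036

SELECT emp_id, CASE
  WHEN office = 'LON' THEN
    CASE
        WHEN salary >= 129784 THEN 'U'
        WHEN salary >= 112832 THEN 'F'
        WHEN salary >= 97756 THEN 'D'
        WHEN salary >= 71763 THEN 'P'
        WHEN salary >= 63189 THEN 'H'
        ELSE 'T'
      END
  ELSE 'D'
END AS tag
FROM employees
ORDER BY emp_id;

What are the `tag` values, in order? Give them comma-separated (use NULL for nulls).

T, D, D, D, D, D, D, F, D, D, D

emp_id=200: office='LON' → inner[ELSE] → T
emp_id=201: office='BER' → outer ELSE → D
emp_id=202: office='NYC' → outer ELSE → D
emp_id=203: office='CHI' → outer ELSE → D
emp_id=204: office='CHI' → outer ELSE → D
emp_id=205: office='NYC' → outer ELSE → D
emp_id=206: office='AUS' → outer ELSE → D
emp_id=207: office='LON' → inner[salary >= 112832] → F
emp_id=208: office='SF' → outer ELSE → D
emp_id=209: office='BER' → outer ELSE → D
emp_id=210: office='NYC' → outer ELSE → D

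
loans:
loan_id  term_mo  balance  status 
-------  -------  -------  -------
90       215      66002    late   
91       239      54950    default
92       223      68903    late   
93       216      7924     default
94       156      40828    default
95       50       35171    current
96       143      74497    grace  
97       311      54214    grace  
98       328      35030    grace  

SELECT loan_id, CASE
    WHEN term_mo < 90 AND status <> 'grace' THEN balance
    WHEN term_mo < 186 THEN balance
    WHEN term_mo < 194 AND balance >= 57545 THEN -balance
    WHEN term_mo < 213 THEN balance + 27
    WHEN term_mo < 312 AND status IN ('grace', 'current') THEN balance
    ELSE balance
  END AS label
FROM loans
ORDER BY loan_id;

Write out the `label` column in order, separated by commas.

loan_id=90: ELSE → 66002
loan_id=91: ELSE → 54950
loan_id=92: ELSE → 68903
loan_id=93: ELSE → 7924
loan_id=94: term_mo < 186 → 40828
loan_id=95: term_mo < 90 AND status <> 'grace' → 35171
loan_id=96: term_mo < 186 → 74497
loan_id=97: term_mo < 312 AND status IN ('grace', 'current') → 54214
loan_id=98: ELSE → 35030

66002, 54950, 68903, 7924, 40828, 35171, 74497, 54214, 35030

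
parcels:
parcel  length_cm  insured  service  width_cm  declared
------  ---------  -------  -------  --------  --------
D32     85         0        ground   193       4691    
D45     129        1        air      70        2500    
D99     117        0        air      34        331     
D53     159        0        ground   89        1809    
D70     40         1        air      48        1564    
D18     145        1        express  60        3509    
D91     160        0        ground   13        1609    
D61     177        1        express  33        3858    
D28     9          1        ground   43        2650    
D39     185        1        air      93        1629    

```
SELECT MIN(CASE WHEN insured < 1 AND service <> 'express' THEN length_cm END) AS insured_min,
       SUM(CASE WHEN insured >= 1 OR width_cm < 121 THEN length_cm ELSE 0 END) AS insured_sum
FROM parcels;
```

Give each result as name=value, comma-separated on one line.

insured_min=85, insured_sum=1121

[insured_min: insured < 1 AND service <> 'express']
parcel=D32: ✓ → 85
parcel=D45: ✗
parcel=D99: ✓ → 117
parcel=D53: ✓ → 159
parcel=D70: ✗
parcel=D18: ✗
parcel=D91: ✓ → 160
parcel=D61: ✗
parcel=D28: ✗
parcel=D39: ✗
insured_min = MIN(85, 117, 159, 160) = 85
—
[insured_sum: insured >= 1 OR width_cm < 121]
parcel=D32: ✗
parcel=D45: ✓ → 129
parcel=D99: ✓ → 117
parcel=D53: ✓ → 159
parcel=D70: ✓ → 40
parcel=D18: ✓ → 145
parcel=D91: ✓ → 160
parcel=D61: ✓ → 177
parcel=D28: ✓ → 9
parcel=D39: ✓ → 185
insured_sum = 129 + 117 + 159 + 40 + 145 + 160 + 177 + 9 + 185 = 1121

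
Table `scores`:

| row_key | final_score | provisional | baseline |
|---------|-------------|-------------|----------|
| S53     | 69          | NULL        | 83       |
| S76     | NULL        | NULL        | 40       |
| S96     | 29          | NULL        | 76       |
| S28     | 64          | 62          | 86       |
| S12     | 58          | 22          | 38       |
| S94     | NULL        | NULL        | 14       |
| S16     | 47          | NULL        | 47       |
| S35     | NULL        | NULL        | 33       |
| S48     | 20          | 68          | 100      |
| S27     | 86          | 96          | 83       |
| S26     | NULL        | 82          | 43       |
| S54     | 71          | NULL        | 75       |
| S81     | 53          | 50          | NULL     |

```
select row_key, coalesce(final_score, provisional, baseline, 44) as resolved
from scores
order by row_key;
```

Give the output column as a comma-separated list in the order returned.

row_key=S12: final_score=58 → 58
row_key=S16: final_score=47 → 47
row_key=S26: final_score=NULL, provisional=82 → 82
row_key=S27: final_score=86 → 86
row_key=S28: final_score=64 → 64
row_key=S35: final_score=NULL, provisional=NULL, baseline=33 → 33
row_key=S48: final_score=20 → 20
row_key=S53: final_score=69 → 69
row_key=S54: final_score=71 → 71
row_key=S76: final_score=NULL, provisional=NULL, baseline=40 → 40
row_key=S81: final_score=53 → 53
row_key=S94: final_score=NULL, provisional=NULL, baseline=14 → 14
row_key=S96: final_score=29 → 29

58, 47, 82, 86, 64, 33, 20, 69, 71, 40, 53, 14, 29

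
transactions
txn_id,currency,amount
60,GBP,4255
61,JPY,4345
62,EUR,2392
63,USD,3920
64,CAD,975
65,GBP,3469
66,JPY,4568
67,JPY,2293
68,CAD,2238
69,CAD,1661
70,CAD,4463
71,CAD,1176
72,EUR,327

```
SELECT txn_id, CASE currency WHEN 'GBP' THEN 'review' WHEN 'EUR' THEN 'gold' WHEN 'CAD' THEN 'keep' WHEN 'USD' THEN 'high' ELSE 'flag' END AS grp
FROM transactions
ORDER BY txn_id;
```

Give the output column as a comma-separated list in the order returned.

review, flag, gold, high, keep, review, flag, flag, keep, keep, keep, keep, gold

txn_id=60: currency='GBP' → review
txn_id=61: ELSE → flag
txn_id=62: currency='EUR' → gold
txn_id=63: currency='USD' → high
txn_id=64: currency='CAD' → keep
txn_id=65: currency='GBP' → review
txn_id=66: ELSE → flag
txn_id=67: ELSE → flag
txn_id=68: currency='CAD' → keep
txn_id=69: currency='CAD' → keep
txn_id=70: currency='CAD' → keep
txn_id=71: currency='CAD' → keep
txn_id=72: currency='EUR' → gold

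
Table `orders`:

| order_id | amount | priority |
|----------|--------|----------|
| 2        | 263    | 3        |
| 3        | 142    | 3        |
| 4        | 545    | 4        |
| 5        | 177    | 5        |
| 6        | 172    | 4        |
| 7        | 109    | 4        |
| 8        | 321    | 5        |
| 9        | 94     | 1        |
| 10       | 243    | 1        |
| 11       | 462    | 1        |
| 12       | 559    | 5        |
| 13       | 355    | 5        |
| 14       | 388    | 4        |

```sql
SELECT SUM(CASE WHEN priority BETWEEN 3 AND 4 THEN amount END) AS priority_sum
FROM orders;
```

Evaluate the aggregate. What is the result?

1619

order_id=2: ✓ → 263
order_id=3: ✓ → 142
order_id=4: ✓ → 545
order_id=5: ✗
order_id=6: ✓ → 172
order_id=7: ✓ → 109
order_id=8: ✗
order_id=9: ✗
order_id=10: ✗
order_id=11: ✗
order_id=12: ✗
order_id=13: ✗
order_id=14: ✓ → 388
priority_sum = 263 + 142 + 545 + 172 + 109 + 388 = 1619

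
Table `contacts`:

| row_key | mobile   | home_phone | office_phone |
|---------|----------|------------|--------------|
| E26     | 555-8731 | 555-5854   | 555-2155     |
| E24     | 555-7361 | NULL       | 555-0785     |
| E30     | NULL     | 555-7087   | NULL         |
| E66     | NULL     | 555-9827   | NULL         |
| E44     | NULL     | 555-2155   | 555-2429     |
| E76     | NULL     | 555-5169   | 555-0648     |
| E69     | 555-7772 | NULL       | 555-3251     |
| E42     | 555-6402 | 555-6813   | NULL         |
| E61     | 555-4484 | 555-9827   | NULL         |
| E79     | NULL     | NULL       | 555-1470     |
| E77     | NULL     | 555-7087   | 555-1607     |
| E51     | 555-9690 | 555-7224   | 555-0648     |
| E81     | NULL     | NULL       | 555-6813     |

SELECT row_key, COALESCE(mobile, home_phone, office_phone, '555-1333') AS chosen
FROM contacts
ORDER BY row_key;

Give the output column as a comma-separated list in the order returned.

555-7361, 555-8731, 555-7087, 555-6402, 555-2155, 555-9690, 555-4484, 555-9827, 555-7772, 555-5169, 555-7087, 555-1470, 555-6813

row_key=E24: mobile=555-7361 → 555-7361
row_key=E26: mobile=555-8731 → 555-8731
row_key=E30: mobile=NULL, home_phone=555-7087 → 555-7087
row_key=E42: mobile=555-6402 → 555-6402
row_key=E44: mobile=NULL, home_phone=555-2155 → 555-2155
row_key=E51: mobile=555-9690 → 555-9690
row_key=E61: mobile=555-4484 → 555-4484
row_key=E66: mobile=NULL, home_phone=555-9827 → 555-9827
row_key=E69: mobile=555-7772 → 555-7772
row_key=E76: mobile=NULL, home_phone=555-5169 → 555-5169
row_key=E77: mobile=NULL, home_phone=555-7087 → 555-7087
row_key=E79: mobile=NULL, home_phone=NULL, office_phone=555-1470 → 555-1470
row_key=E81: mobile=NULL, home_phone=NULL, office_phone=555-6813 → 555-6813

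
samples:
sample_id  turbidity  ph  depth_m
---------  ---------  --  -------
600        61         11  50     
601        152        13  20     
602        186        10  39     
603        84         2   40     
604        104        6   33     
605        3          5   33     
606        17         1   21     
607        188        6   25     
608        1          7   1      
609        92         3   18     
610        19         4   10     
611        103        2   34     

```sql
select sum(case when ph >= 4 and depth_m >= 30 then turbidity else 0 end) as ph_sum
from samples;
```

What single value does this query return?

354

sample_id=600: ✓ → 61
sample_id=601: ✗
sample_id=602: ✓ → 186
sample_id=603: ✗
sample_id=604: ✓ → 104
sample_id=605: ✓ → 3
sample_id=606: ✗
sample_id=607: ✗
sample_id=608: ✗
sample_id=609: ✗
sample_id=610: ✗
sample_id=611: ✗
ph_sum = 61 + 186 + 104 + 3 = 354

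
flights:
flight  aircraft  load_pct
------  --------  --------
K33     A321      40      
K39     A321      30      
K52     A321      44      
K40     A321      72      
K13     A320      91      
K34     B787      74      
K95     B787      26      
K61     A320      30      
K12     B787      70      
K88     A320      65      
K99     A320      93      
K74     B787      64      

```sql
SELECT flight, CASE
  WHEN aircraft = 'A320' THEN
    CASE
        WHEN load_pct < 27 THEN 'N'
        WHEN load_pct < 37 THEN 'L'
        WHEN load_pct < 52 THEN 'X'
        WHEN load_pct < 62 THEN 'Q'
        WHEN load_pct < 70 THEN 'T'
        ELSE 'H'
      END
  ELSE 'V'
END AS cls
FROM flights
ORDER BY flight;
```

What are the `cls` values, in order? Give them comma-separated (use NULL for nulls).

flight=K12: aircraft='B787' → outer ELSE → V
flight=K13: aircraft='A320' → inner[ELSE] → H
flight=K33: aircraft='A321' → outer ELSE → V
flight=K34: aircraft='B787' → outer ELSE → V
flight=K39: aircraft='A321' → outer ELSE → V
flight=K40: aircraft='A321' → outer ELSE → V
flight=K52: aircraft='A321' → outer ELSE → V
flight=K61: aircraft='A320' → inner[load_pct < 37] → L
flight=K74: aircraft='B787' → outer ELSE → V
flight=K88: aircraft='A320' → inner[load_pct < 70] → T
flight=K95: aircraft='B787' → outer ELSE → V
flight=K99: aircraft='A320' → inner[ELSE] → H

V, H, V, V, V, V, V, L, V, T, V, H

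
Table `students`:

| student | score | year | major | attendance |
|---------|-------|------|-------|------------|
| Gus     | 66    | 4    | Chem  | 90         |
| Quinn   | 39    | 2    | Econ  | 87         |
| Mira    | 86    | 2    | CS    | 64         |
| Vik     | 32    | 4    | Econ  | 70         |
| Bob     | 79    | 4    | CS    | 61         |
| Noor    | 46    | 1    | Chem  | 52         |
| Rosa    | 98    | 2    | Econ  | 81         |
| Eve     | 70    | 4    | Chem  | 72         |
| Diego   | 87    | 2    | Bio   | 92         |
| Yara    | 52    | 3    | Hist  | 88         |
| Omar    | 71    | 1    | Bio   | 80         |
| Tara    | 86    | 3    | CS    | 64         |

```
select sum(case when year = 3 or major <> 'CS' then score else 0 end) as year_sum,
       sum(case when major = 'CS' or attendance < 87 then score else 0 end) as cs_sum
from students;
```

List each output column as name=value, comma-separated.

[year_sum: year = 3 or major <> 'CS']
student=Gus: ✓ → 66
student=Quinn: ✓ → 39
student=Mira: ✗
student=Vik: ✓ → 32
student=Bob: ✗
student=Noor: ✓ → 46
student=Rosa: ✓ → 98
student=Eve: ✓ → 70
student=Diego: ✓ → 87
student=Yara: ✓ → 52
student=Omar: ✓ → 71
student=Tara: ✓ → 86
year_sum = 66 + 39 + 32 + 46 + 98 + 70 + 87 + 52 + 71 + 86 = 647
—
[cs_sum: major = 'CS' or attendance < 87]
student=Gus: ✗
student=Quinn: ✗
student=Mira: ✓ → 86
student=Vik: ✓ → 32
student=Bob: ✓ → 79
student=Noor: ✓ → 46
student=Rosa: ✓ → 98
student=Eve: ✓ → 70
student=Diego: ✗
student=Yara: ✗
student=Omar: ✓ → 71
student=Tara: ✓ → 86
cs_sum = 86 + 32 + 79 + 46 + 98 + 70 + 71 + 86 = 568

year_sum=647, cs_sum=568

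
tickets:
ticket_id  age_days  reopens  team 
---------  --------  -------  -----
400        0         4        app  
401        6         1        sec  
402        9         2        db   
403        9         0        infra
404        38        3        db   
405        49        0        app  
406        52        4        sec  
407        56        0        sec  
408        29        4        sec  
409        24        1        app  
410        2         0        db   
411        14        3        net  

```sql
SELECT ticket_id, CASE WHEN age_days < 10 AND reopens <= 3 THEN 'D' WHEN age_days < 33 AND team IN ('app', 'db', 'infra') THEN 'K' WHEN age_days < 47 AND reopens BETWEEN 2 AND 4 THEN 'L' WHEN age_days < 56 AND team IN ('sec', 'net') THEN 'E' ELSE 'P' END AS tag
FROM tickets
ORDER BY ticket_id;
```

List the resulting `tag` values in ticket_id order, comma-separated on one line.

K, D, D, D, L, P, E, P, L, K, D, L

ticket_id=400: age_days < 33 AND team IN ('app', 'db', 'infra') → K
ticket_id=401: age_days < 10 AND reopens <= 3 → D
ticket_id=402: age_days < 10 AND reopens <= 3 → D
ticket_id=403: age_days < 10 AND reopens <= 3 → D
ticket_id=404: age_days < 47 AND reopens BETWEEN 2 AND 4 → L
ticket_id=405: ELSE → P
ticket_id=406: age_days < 56 AND team IN ('sec', 'net') → E
ticket_id=407: ELSE → P
ticket_id=408: age_days < 47 AND reopens BETWEEN 2 AND 4 → L
ticket_id=409: age_days < 33 AND team IN ('app', 'db', 'infra') → K
ticket_id=410: age_days < 10 AND reopens <= 3 → D
ticket_id=411: age_days < 47 AND reopens BETWEEN 2 AND 4 → L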